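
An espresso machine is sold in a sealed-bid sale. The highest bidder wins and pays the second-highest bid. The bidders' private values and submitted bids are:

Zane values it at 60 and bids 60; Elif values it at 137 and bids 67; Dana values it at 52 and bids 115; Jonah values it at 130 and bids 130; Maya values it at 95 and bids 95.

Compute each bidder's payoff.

Zane 0, Elif 0, Dana 0, Jonah 15, Maya 0.

Ranking the bids: Jonah 130; Dana 115; Maya 95; Elif 67; Zane 60.
Jonah has the top bid and wins; the price is the second-highest bid, 115.
Jonah's payoff = 130 − 115 = 15. All other bidders lose, so their payoff is 0.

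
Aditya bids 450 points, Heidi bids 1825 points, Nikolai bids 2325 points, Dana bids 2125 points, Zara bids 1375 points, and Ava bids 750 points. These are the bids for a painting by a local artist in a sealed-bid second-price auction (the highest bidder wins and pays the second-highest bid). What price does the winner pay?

Sorted high to low: Nikolai 2325 points; Dana 2125 points; Heidi 1825 points; Zara 1375 points; Ava 750 points; Aditya 450 points.
Nikolai is the highest bidder, so Nikolai wins.
Under the second-price rule, the price is the second-highest bid: 2125 points.

The winner pays 2125 points.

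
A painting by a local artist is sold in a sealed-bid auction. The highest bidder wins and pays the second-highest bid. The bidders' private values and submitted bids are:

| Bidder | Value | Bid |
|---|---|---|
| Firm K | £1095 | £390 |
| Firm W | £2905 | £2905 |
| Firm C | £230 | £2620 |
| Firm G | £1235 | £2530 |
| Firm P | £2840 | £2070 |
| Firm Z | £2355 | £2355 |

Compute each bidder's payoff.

Sorted high to low: Firm W £2905 > Firm C £2620 > Firm G £2530 > Firm Z £2355 > Firm P £2070 > Firm K £390.
Firm W has the top bid and wins; the price is the second-highest bid, £2620.
Firm W's payoff = £2905 − £2620 = £285. All other bidders lose, so their payoff is 0.

Payoffs: Firm K £0, Firm W £285, Firm C £0, Firm G £0, Firm P £0, Firm Z £0.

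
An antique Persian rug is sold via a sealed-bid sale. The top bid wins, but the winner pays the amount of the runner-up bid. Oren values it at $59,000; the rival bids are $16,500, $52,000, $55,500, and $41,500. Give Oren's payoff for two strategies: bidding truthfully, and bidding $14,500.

The highest competing bid is $55,500.
Bidding truthfully at $59,000: Oren has the top bid, wins, and pays the second-highest bid $55,500. Payoff = $59,000 − $55,500 = $3,500.
Bidding $14,500: the top bid is $55,500 (a rival), so Oren loses. Payoff = $0.

(a) $3,500  (b) $0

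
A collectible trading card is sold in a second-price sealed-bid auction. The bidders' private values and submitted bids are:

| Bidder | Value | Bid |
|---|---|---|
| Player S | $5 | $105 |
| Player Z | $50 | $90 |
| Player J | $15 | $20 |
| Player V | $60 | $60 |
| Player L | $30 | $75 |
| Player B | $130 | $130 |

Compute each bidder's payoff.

Ranking the bids: Player B $130, then Player S $105, then Player Z $90, then Player L $75, then Player V $60, then Player J $20.
Player B has the top bid and wins; the price is the second-highest bid, $105.
Player B's payoff = $130 − $105 = $25. All other bidders lose, so their payoff is 0.

Player S $0, Player Z $0, Player J $0, Player V $0, Player L $0, Player B $25.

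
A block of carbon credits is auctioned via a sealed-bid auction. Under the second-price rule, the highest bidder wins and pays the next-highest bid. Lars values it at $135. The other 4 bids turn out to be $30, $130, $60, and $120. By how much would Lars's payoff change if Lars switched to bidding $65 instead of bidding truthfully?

The highest competing bid is $130.
Bidding truthfully at $135: Lars has the top bid, wins, and pays the second-highest bid $130. Payoff = $135 − $130 = $5.
Bidding $65: the top bid is $130 (a rival), so Lars loses. Payoff = $0.
Change = $0 − $5 = -$5.

-$5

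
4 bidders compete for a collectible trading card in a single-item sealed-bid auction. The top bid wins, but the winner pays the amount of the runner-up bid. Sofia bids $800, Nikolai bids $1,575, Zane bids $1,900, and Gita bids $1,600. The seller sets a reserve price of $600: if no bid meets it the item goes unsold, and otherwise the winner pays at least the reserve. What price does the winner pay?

Ranking the bids: Zane $1,900, then Gita $1,600, then Nikolai $1,575, then Sofia $800.
Zane has the highest bid, so Zane wins.
The second-highest bid is $1,600, which exceeds the reserve, so that sets the price.

Price paid: $1,600.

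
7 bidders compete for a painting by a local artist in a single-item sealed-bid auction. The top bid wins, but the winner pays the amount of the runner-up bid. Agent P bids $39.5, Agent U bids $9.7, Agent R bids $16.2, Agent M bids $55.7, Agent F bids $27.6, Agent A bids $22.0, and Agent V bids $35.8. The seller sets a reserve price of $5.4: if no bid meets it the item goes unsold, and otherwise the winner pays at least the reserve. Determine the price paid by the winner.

The winner pays $39.5.

Bids in descending order: Agent M $55.7; Agent P $39.5; Agent V $35.8; Agent F $27.6; Agent A $22.0; Agent R $16.2; Agent U $9.7.
Agent M has the highest bid, so Agent M wins.
The second-highest bid is $39.5, which exceeds the reserve, so that sets the price.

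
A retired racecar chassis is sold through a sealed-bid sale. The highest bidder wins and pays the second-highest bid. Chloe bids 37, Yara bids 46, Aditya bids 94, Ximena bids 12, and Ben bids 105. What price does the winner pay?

Ordered from highest: Ben 105; Aditya 94; Yara 46; Chloe 37; Ximena 12.
Ben has the highest bid, so Ben wins.
The second-highest bid is 94, so that is what Ben pays.

The winner pays 94.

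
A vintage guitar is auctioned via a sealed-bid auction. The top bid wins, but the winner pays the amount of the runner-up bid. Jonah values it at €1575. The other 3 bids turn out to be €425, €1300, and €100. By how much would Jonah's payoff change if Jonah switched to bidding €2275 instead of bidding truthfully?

The highest competing bid is €1300.
Bidding truthfully at €1575: Jonah has the top bid, wins, and pays the second-highest bid €1300. Payoff = €1575 − €1300 = €275.
Bidding €2275: Jonah has the top bid, wins, and pays the second-highest bid €1300. Payoff = €1575 − €1300 = €275.
Change = €275 − €275 = €0.

Payoff change: €0.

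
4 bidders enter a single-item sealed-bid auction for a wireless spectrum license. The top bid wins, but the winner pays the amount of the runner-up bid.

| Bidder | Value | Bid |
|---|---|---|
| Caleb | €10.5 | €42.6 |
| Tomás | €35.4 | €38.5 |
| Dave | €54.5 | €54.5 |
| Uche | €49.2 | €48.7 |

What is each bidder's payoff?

Payoffs: Caleb €0.0, Tomás €0.0, Dave €5.8, Uche €0.0.

Ranking the bids: Dave €54.5; Uche €48.7; Caleb €42.6; Tomás €38.5.
Dave has the top bid and wins; the price is the second-highest bid, €48.7.
Dave's payoff = €54.5 − €48.7 = €5.8. All other bidders lose, so their payoff is 0.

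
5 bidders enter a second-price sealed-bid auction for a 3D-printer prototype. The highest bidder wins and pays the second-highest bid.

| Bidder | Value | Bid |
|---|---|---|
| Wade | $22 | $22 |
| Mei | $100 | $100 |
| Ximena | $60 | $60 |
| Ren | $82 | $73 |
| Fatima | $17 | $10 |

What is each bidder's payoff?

Wade $0, Mei $27, Ximena $0, Ren $0, Fatima $0.

Bids in descending order: Mei $100, then Ren $73, then Ximena $60, then Wade $22, then Fatima $10.
Mei has the top bid and wins; the price is the second-highest bid, $73.
Mei's payoff = $100 − $73 = $27. All other bidders lose, so their payoff is 0.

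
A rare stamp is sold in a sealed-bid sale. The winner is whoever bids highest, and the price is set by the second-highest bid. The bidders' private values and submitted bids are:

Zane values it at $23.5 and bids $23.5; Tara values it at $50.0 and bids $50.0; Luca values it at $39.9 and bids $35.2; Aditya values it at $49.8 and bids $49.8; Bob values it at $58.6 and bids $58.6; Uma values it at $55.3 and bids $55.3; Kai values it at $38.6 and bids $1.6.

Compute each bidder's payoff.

Bids in descending order: Bob $58.6 > Uma $55.3 > Tara $50.0 > Aditya $49.8 > Luca $35.2 > Zane $23.5 > Kai $1.6.
Bob has the top bid and wins; the price is the second-highest bid, $55.3.
Bob's payoff = $58.6 − $55.3 = $3.3. All other bidders lose, so their payoff is 0.

Zane $0.0, Tara $0.0, Luca $0.0, Aditya $0.0, Bob $3.3, Uma $0.0, Kai $0.0.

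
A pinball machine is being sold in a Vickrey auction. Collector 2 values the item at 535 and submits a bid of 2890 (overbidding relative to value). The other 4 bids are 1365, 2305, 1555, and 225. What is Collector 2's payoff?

Highest competing bid: 2305.
Collector 2's bid 2890 is the highest overall, so Collector 2 wins and pays the second-highest bid, 2305.
Payoff = value − price = 535 − 2305 = -1770.
Overbidding won the item at a price above value — truthful bidding would have avoided this loss.

-1770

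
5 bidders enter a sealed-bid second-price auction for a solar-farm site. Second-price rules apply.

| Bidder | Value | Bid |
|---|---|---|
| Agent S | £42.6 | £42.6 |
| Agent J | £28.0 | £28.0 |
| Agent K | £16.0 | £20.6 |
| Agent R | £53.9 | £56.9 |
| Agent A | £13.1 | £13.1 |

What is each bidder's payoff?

Ordered from highest: Agent R £56.9 > Agent S £42.6 > Agent J £28.0 > Agent K £20.6 > Agent A £13.1.
Agent R has the top bid and wins; the price is the second-highest bid, £42.6.
Agent R's payoff = £53.9 − £42.6 = £11.3. All other bidders lose, so their payoff is 0.

Payoffs: Agent S £0.0, Agent J £0.0, Agent K £0.0, Agent R £11.3, Agent A £0.0.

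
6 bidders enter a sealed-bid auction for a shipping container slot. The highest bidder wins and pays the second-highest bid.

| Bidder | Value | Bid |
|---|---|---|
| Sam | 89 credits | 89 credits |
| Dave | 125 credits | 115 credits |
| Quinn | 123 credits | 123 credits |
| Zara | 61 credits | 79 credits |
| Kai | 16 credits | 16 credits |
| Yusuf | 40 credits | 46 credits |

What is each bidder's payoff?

Sam 0 credits, Dave 0 credits, Quinn 8 credits, Zara 0 credits, Kai 0 credits, Yusuf 0 credits.

Ranking the bids: Quinn 123 credits > Dave 115 credits > Sam 89 credits > Zara 79 credits > Yusuf 46 credits > Kai 16 credits.
Quinn has the top bid and wins; the price is the second-highest bid, 115 credits.
Quinn's payoff = 123 credits − 115 credits = 8 credits. All other bidders lose, so their payoff is 0.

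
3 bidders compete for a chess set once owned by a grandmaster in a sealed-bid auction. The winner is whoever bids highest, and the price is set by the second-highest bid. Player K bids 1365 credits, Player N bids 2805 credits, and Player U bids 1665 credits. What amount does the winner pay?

The winner pays 1665 credits.

Sorted high to low: Player N 2805 credits > Player U 1665 credits > Player K 1365 credits.
Player N has the highest bid, so Player N wins.
The second-highest bid is 1665 credits, so that is what Player N pays.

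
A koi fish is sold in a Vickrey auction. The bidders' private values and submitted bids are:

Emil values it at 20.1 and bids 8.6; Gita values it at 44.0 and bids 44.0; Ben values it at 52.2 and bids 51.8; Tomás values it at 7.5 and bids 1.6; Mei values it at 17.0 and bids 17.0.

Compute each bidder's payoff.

Ranking the bids: Ben 51.8 > Gita 44.0 > Mei 17.0 > Emil 8.6 > Tomás 1.6.
Ben has the top bid and wins; the price is the second-highest bid, 44.0.
Ben's payoff = 52.2 − 44.0 = 8.2. All other bidders lose, so their payoff is 0.

Payoffs: Emil 0.0, Gita 0.0, Ben 8.2, Tomás 0.0, Mei 0.0.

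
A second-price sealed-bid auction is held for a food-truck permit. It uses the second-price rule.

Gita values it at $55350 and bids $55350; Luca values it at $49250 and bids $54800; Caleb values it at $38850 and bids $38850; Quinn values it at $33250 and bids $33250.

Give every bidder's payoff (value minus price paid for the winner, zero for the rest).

Ranking the bids: Gita $55350, then Luca $54800, then Caleb $38850, then Quinn $33250.
Gita has the top bid and wins; the price is the second-highest bid, $54800.
Gita's payoff = $55350 − $54800 = $550. All other bidders lose, so their payoff is 0.

Gita $550, Luca $0, Caleb $0, Quinn $0.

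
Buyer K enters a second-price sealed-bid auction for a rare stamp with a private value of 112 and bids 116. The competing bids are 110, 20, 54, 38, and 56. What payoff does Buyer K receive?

Highest competing bid: 110.
Buyer K's bid 116 is the highest overall, so Buyer K wins and pays the second-highest bid, 110.
Payoff = value − price = 112 − 110 = 2.

Payoff = 2.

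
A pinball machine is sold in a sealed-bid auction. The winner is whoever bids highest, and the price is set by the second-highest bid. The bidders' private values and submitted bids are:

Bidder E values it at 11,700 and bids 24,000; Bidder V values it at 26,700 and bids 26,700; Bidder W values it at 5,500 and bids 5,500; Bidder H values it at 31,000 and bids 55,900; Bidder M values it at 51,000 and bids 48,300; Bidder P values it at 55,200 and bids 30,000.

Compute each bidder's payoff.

Sorted high to low: Bidder H 55,900, then Bidder M 48,300, then Bidder P 30,000, then Bidder V 26,700, then Bidder E 24,000, then Bidder W 5,500.
Bidder H has the top bid and wins; the price is the second-highest bid, 48,300.
Bidder H's payoff = 31,000 − 48,300 = -17,300. All other bidders lose, so their payoff is 0.

Payoffs: Bidder E 0, Bidder V 0, Bidder W 0, Bidder H -17,300, Bidder M 0, Bidder P 0.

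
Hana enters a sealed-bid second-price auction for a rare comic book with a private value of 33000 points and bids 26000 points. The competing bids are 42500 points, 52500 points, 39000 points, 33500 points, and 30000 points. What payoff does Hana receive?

Payoff = 0 points.

Highest competing bid: 52500 points.
Hana's bid 26000 points is not the highest, so Hana loses, pays nothing, and earns zero payoff.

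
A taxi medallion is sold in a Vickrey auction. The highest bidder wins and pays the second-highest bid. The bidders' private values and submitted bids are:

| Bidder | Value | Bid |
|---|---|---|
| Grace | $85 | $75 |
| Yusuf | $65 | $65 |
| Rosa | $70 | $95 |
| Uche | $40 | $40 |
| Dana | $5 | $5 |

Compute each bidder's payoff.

Sorted high to low: Rosa $95, then Grace $75, then Yusuf $65, then Uche $40, then Dana $5.
Rosa has the top bid and wins; the price is the second-highest bid, $75.
Rosa's payoff = $70 − $75 = -$5. All other bidders lose, so their payoff is 0.

Payoffs: Grace $0, Yusuf $0, Rosa -$5, Uche $0, Dana $0.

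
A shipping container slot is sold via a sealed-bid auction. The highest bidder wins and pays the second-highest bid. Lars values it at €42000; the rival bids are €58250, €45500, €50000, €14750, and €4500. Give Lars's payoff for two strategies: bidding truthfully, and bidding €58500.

(a) €0  (b) -€16250

The highest competing bid is €58250.
Bidding truthfully at €42000: the top bid is €58250 (a rival), so Lars loses. Payoff = €0.
Bidding €58500: Lars has the top bid, wins, and pays the second-highest bid €58250. Payoff = €42000 − €58250 = -€16250.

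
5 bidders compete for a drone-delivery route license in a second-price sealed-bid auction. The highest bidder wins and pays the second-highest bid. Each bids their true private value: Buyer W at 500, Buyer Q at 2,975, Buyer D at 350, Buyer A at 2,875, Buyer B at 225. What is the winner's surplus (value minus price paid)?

100

Ranking the bids: Buyer Q 2,975 > Buyer A 2,875 > Buyer W 500 > Buyer D 350 > Buyer B 225.
Buyer Q wins with the top bid and pays the second-highest, 2,875.
Surplus = 2,975 − 2,875 = 100.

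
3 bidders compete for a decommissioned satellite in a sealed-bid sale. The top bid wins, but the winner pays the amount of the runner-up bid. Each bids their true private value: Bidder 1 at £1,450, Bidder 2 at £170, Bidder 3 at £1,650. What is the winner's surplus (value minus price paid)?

Surplus = £200.

Ranking the bids: Bidder 3 £1,650 > Bidder 1 £1,450 > Bidder 2 £170.
Bidder 3 wins with the top bid and pays the second-highest, £1,450.
Surplus = £1,650 − £1,450 = £200.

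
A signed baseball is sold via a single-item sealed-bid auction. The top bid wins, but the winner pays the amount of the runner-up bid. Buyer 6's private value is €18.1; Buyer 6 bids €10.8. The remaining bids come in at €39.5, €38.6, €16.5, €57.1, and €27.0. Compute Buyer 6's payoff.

€0.0

Highest competing bid: €57.1.
Buyer 6's bid €10.8 is not the highest, so Buyer 6 loses, pays nothing, and earns zero payoff.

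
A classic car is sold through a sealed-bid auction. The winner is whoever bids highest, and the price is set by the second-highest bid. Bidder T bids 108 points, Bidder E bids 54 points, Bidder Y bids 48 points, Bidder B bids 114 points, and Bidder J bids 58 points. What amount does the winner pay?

Ordered from highest: Bidder B 114 points > Bidder T 108 points > Bidder J 58 points > Bidder E 54 points > Bidder Y 48 points.
Bidder B has the highest bid, so Bidder B wins.
The second-highest bid is 108 points, so that is what Bidder B pays.

The winner pays 108 points.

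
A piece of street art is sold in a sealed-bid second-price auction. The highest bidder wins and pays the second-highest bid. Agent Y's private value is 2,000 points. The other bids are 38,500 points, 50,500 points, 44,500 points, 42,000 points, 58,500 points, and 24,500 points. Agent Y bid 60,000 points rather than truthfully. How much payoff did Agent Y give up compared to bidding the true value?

Payoff forgone: 56,500 points.

The highest competing bid is 58,500 points.
Bidding truthfully at 2,000 points: the top bid is 58,500 points (a rival), so Agent Y loses. Payoff = 0 points.
Bidding 60,000 points: Agent Y has the top bid, wins, and pays the second-highest bid 58,500 points. Payoff = 2,000 points − 58,500 points = -56,500 points.
Regret = truthful payoff − actual payoff = 0 points − -56,500 points = 56,500 points.
This is the dominant-strategy logic: truthful bidding weakly beats any alternative.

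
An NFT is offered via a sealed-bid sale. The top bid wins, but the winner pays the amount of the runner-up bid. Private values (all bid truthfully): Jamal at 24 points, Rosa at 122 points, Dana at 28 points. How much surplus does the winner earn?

Bids in descending order: Rosa 122 points; Dana 28 points; Jamal 24 points.
Rosa wins with the top bid and pays the second-highest, 28 points.
Surplus = 122 points − 28 points = 94 points.

Surplus = 94 points.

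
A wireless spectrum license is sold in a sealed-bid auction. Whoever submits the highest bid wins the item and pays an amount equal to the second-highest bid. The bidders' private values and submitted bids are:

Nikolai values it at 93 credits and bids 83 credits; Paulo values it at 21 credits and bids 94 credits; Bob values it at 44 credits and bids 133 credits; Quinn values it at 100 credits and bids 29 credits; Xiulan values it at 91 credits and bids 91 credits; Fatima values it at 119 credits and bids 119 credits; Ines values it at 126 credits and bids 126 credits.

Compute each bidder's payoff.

Ranking the bids: Bob 133 credits; Ines 126 credits; Fatima 119 credits; Paulo 94 credits; Xiulan 91 credits; Nikolai 83 credits; Quinn 29 credits.
Bob has the top bid and wins; the price is the second-highest bid, 126 credits.
Bob's payoff = 44 credits − 126 credits = -82 credits. All other bidders lose, so their payoff is 0.

Nikolai 0 credits, Paulo 0 credits, Bob -82 credits, Quinn 0 credits, Xiulan 0 credits, Fatima 0 credits, Ines 0 credits.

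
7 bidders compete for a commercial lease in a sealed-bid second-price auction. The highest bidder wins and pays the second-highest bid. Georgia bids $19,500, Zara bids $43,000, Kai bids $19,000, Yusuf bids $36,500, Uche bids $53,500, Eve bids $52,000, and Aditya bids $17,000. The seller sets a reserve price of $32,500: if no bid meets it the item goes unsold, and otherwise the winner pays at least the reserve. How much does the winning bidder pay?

Bids in descending order: Uche $53,500; Eve $52,000; Zara $43,000; Yusuf $36,500; Georgia $19,500; Kai $19,000; Aditya $17,000.
Uche has the highest bid, so Uche wins.
The second-highest bid is $52,000, which exceeds the reserve, so that sets the price.

The winner pays $52,000.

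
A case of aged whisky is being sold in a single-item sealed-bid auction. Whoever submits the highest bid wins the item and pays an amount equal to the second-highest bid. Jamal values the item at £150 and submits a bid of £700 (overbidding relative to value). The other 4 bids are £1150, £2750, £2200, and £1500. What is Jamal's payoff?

Highest competing bid: £2750.
Jamal's bid £700 is not the highest, so Jamal loses, pays nothing, and earns zero payoff.

Payoff = £0.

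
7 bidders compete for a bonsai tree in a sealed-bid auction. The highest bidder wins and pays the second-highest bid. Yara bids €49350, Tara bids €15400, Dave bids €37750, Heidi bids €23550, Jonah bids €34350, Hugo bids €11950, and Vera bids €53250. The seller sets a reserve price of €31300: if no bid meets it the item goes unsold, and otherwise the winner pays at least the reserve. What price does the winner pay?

Sorted high to low: Vera €53250 > Yara €49350 > Dave €37750 > Jonah €34350 > Heidi €23550 > Tara €15400 > Hugo €11950.
Vera has the highest bid, so Vera wins.
The second-highest bid is €49350, which exceeds the reserve, so that sets the price.

The winner pays €49350.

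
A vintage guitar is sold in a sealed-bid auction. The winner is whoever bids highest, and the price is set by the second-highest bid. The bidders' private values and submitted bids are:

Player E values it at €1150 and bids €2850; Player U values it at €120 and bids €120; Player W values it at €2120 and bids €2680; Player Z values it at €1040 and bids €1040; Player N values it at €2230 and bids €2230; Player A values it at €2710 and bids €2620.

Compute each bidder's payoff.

Payoffs: Player E -€1530, Player U €0, Player W €0, Player Z €0, Player N €0, Player A €0.

Sorted high to low: Player E €2850 > Player W €2680 > Player A €2620 > Player N €2230 > Player Z €1040 > Player U €120.
Player E has the top bid and wins; the price is the second-highest bid, €2680.
Player E's payoff = €1150 − €2680 = -€1530. All other bidders lose, so their payoff is 0.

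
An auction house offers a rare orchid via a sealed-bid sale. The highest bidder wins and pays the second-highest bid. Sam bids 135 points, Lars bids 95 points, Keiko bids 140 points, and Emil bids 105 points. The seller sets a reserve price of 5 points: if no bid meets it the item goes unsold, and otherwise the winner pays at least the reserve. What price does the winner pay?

Price paid: 135 points.

Sorted high to low: Keiko 140 points, then Sam 135 points, then Emil 105 points, then Lars 95 points.
Keiko has the highest bid, so Keiko wins.
The second-highest bid is 135 points, which exceeds the reserve, so that sets the price.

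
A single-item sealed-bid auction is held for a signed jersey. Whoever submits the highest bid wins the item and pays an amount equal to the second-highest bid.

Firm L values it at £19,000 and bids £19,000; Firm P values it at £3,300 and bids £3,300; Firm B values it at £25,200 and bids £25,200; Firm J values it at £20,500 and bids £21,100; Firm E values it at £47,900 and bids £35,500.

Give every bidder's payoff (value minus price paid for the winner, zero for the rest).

Sorted high to low: Firm E £35,500 > Firm B £25,200 > Firm J £21,100 > Firm L £19,000 > Firm P £3,300.
Firm E has the top bid and wins; the price is the second-highest bid, £25,200.
Firm E's payoff = £47,900 − £25,200 = £22,700. All other bidders lose, so their payoff is 0.

Firm L £0, Firm P £0, Firm B £0, Firm J £0, Firm E £22,700.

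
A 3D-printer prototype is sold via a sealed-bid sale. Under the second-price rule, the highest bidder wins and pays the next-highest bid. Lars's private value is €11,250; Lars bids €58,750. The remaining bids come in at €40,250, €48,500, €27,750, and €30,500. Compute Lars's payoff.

Payoff = -€37,250.

Highest competing bid: €48,500.
Lars's bid €58,750 is the highest overall, so Lars wins and pays the second-highest bid, €48,500.
Payoff = value − price = €11,250 − €48,500 = -€37,250.
Overbidding won the item at a price above value — truthful bidding would have avoided this loss.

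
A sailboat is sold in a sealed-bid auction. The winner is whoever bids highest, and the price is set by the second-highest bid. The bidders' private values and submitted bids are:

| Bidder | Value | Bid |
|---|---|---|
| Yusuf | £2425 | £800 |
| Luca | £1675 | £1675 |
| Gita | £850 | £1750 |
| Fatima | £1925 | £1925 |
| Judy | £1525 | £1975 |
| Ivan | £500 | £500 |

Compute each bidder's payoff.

Payoffs: Yusuf £0, Luca £0, Gita £0, Fatima £0, Judy -£400, Ivan £0.

Sorted high to low: Judy £1975, then Fatima £1925, then Gita £1750, then Luca £1675, then Yusuf £800, then Ivan £500.
Judy has the top bid and wins; the price is the second-highest bid, £1925.
Judy's payoff = £1525 − £1925 = -£400. All other bidders lose, so their payoff is 0.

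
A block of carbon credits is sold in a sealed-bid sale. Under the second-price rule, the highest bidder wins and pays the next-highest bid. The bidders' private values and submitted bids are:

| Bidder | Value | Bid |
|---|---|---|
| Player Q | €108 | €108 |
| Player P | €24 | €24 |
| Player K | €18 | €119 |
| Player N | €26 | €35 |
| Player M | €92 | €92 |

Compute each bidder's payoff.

Player Q €0, Player P €0, Player K -€90, Player N €0, Player M €0.

Ranking the bids: Player K €119; Player Q €108; Player M €92; Player N €35; Player P €24.
Player K has the top bid and wins; the price is the second-highest bid, €108.
Player K's payoff = €18 − €108 = -€90. All other bidders lose, so their payoff is 0.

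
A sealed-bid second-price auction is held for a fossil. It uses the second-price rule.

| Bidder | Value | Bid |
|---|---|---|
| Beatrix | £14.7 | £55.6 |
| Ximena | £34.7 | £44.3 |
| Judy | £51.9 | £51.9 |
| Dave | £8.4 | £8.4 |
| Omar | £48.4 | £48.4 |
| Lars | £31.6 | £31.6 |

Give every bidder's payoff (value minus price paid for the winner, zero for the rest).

Beatrix -£37.2, Ximena £0.0, Judy £0.0, Dave £0.0, Omar £0.0, Lars £0.0.

Bids in descending order: Beatrix £55.6, then Judy £51.9, then Omar £48.4, then Ximena £44.3, then Lars £31.6, then Dave £8.4.
Beatrix has the top bid and wins; the price is the second-highest bid, £51.9.
Beatrix's payoff = £14.7 − £51.9 = -£37.2. All other bidders lose, so their payoff is 0.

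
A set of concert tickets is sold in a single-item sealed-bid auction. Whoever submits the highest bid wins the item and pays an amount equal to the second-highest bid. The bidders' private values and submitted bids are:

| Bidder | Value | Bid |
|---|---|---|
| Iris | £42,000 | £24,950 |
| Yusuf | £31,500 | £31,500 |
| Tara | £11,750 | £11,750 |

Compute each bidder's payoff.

Payoffs: Iris £0, Yusuf £6,550, Tara £0.

Ordered from highest: Yusuf £31,500 > Iris £24,950 > Tara £11,750.
Yusuf has the top bid and wins; the price is the second-highest bid, £24,950.
Yusuf's payoff = £31,500 − £24,950 = £6,550. All other bidders lose, so their payoff is 0.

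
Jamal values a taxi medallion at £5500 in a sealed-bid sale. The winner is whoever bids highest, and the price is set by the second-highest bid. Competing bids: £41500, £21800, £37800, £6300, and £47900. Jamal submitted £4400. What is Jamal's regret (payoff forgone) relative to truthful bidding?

The highest competing bid is £47900.
Bidding truthfully at £5500: the top bid is £47900 (a rival), so Jamal loses. Payoff = £0.
Bidding £4400: the top bid is £47900 (a rival), so Jamal loses. Payoff = £0.
Regret = truthful payoff − actual payoff = £0 − £0 = £0.

Regret: £0.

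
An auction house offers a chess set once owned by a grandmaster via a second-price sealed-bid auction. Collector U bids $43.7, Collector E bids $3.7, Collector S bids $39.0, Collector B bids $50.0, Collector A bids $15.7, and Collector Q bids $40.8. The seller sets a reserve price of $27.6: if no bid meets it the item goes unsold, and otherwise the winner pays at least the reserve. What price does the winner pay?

Ordered from highest: Collector B $50.0, then Collector U $43.7, then Collector Q $40.8, then Collector S $39.0, then Collector A $15.7, then Collector E $3.7.
Collector B has the highest bid, so Collector B wins.
The second-highest bid is $43.7, which exceeds the reserve, so that sets the price.

Price paid: $43.7.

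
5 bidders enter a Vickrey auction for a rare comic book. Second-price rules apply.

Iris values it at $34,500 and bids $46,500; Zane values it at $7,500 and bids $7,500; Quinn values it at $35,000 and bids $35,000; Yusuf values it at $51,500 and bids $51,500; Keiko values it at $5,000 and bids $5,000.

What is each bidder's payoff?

Payoffs: Iris $0, Zane $0, Quinn $0, Yusuf $5,000, Keiko $0.

Sorted high to low: Yusuf $51,500 > Iris $46,500 > Quinn $35,000 > Zane $7,500 > Keiko $5,000.
Yusuf has the top bid and wins; the price is the second-highest bid, $46,500.
Yusuf's payoff = $51,500 − $46,500 = $5,000. All other bidders lose, so their payoff is 0.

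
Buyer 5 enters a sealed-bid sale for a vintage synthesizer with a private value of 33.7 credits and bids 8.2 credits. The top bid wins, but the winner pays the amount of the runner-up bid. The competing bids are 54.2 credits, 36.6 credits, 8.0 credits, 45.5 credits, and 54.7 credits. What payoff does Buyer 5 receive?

Highest competing bid: 54.7 credits.
Buyer 5's bid 8.2 credits is not the highest, so Buyer 5 loses, pays nothing, and earns zero payoff.

The bidder's payoff: 0.0 credits.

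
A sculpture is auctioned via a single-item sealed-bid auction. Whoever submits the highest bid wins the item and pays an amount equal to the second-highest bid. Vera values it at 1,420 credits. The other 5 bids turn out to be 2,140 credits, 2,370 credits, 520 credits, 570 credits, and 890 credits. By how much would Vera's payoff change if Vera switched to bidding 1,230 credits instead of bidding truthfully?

The highest competing bid is 2,370 credits.
Bidding truthfully at 1,420 credits: the top bid is 2,370 credits (a rival), so Vera loses. Payoff = 0 credits.
Bidding 1,230 credits: the top bid is 2,370 credits (a rival), so Vera loses. Payoff = 0 credits.
Change = 0 credits − 0 credits = 0 credits.
The bid only affects whether you win, not the price — here both bids land on the same side of the top rival bid, so the deviation is payoff-neutral.

Change in payoff: 0 credits.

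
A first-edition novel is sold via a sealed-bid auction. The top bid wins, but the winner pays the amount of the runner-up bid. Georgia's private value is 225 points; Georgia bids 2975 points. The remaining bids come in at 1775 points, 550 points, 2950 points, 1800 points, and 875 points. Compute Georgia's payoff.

Highest competing bid: 2950 points.
Georgia's bid 2975 points is the highest overall, so Georgia wins and pays the second-highest bid, 2950 points.
Payoff = value − price = 225 points − 2950 points = -2725 points.
Overbidding won the item at a price above value — truthful bidding would have avoided this loss.

Payoff = -2725 points.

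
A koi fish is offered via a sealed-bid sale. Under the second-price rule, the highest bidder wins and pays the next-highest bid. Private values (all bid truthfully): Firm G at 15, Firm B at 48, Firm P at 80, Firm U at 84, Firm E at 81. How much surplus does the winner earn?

Surplus = 3.

Ranking the bids: Firm U 84 > Firm E 81 > Firm P 80 > Firm B 48 > Firm G 15.
Firm U wins with the top bid and pays the second-highest, 81.
Surplus = 84 − 81 = 3.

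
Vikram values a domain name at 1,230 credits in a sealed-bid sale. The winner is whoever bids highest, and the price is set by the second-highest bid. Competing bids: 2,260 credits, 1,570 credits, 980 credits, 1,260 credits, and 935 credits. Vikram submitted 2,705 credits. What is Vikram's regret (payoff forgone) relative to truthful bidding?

The highest competing bid is 2,260 credits.
Bidding truthfully at 1,230 credits: the top bid is 2,260 credits (a rival), so Vikram loses. Payoff = 0 credits.
Bidding 2,705 credits: Vikram has the top bid, wins, and pays the second-highest bid 2,260 credits. Payoff = 1,230 credits − 2,260 credits = -1,030 credits.
Regret = truthful payoff − actual payoff = 0 credits − -1,030 credits = 1,030 credits.

1,030 credits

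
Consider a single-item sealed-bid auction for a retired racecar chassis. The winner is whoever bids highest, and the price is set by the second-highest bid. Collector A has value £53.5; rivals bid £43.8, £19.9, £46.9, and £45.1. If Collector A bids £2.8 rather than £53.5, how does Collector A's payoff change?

Change in payoff: -£6.6.

The highest competing bid is £46.9.
Bidding truthfully at £53.5: Collector A has the top bid, wins, and pays the second-highest bid £46.9. Payoff = £53.5 − £46.9 = £6.6.
Bidding £2.8: the top bid is £46.9 (a rival), so Collector A loses. Payoff = £0.0.
Change = £0.0 − £6.6 = -£6.6.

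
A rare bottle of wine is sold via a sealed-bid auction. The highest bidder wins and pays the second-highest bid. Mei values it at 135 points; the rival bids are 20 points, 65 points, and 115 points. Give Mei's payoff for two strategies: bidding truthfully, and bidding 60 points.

Truthful: 20 points; alternative: 0 points.

The highest competing bid is 115 points.
Bidding truthfully at 135 points: Mei has the top bid, wins, and pays the second-highest bid 115 points. Payoff = 135 points − 115 points = 20 points.
Bidding 60 points: the top bid is 115 points (a rival), so Mei loses. Payoff = 0 points.
Deviating from a truthful bid can only lose payoff in a second-price auction — never gain.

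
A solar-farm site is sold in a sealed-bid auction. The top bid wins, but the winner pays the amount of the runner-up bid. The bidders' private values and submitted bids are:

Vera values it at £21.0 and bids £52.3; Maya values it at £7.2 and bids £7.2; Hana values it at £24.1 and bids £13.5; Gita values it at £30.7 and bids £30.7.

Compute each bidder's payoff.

Vera -£9.7, Maya £0.0, Hana £0.0, Gita £0.0.

Ordered from highest: Vera £52.3; Gita £30.7; Hana £13.5; Maya £7.2.
Vera has the top bid and wins; the price is the second-highest bid, £30.7.
Vera's payoff = £21.0 − £30.7 = -£9.7. All other bidders lose, so their payoff is 0.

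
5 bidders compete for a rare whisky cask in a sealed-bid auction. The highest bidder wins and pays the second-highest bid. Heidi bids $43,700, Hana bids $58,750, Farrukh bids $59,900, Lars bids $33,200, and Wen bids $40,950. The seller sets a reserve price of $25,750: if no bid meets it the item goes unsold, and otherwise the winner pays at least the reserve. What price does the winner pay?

Price paid: $58,750.

Sorted high to low: Farrukh $59,900, then Hana $58,750, then Heidi $43,700, then Wen $40,950, then Lars $33,200.
Farrukh has the highest bid, so Farrukh wins.
The second-highest bid is $58,750, which exceeds the reserve, so that sets the price.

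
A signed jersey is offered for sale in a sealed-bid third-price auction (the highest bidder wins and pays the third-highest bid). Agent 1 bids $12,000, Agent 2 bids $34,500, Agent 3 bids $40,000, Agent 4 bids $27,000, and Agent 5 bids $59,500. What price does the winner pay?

Price paid: $34,500.

Bids in descending order: Agent 5 $59,500; Agent 3 $40,000; Agent 2 $34,500; Agent 4 $27,000; Agent 1 $12,000.
Agent 5 is the highest bidder, so Agent 5 wins.
Under the third-price rule, the price is the third-highest bid: $34,500.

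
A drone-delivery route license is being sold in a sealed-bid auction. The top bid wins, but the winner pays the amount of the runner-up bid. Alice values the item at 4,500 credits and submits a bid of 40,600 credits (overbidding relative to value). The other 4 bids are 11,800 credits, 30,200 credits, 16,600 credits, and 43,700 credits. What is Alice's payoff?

Highest competing bid: 43,700 credits.
Alice's bid 40,600 credits is not the highest, so Alice loses, pays nothing, and earns zero payoff.

Alice's payoff: 0 credits.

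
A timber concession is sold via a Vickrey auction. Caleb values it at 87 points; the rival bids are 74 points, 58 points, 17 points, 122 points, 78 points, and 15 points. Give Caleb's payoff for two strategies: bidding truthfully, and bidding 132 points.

(a) 0 points  (b) -35 points

The highest competing bid is 122 points.
Bidding truthfully at 87 points: the top bid is 122 points (a rival), so Caleb loses. Payoff = 0 points.
Bidding 132 points: Caleb has the top bid, wins, and pays the second-highest bid 122 points. Payoff = 87 points − 122 points = -35 points.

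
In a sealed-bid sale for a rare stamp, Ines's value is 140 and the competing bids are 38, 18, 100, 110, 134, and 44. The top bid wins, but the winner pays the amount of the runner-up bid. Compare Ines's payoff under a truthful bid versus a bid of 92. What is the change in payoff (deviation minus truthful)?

The highest competing bid is 134.
Bidding truthfully at 140: Ines has the top bid, wins, and pays the second-highest bid 134. Payoff = 140 − 134 = 6.
Bidding 92: the top bid is 134 (a rival), so Ines loses. Payoff = 0.
Change = 0 − 6 = -6.
This is the dominant-strategy logic: truthful bidding weakly beats any alternative.

Payoff change: -6.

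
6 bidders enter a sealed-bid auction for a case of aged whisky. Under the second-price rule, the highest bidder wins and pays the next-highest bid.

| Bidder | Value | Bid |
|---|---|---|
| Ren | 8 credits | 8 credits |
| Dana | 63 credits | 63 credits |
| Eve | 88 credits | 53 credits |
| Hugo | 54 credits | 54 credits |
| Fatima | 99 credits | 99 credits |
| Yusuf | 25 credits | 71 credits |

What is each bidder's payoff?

Ren 0 credits, Dana 0 credits, Eve 0 credits, Hugo 0 credits, Fatima 28 credits, Yusuf 0 credits.

Ranking the bids: Fatima 99 credits > Yusuf 71 credits > Dana 63 credits > Hugo 54 credits > Eve 53 credits > Ren 8 credits.
Fatima has the top bid and wins; the price is the second-highest bid, 71 credits.
Fatima's payoff = 99 credits − 71 credits = 28 credits. All other bidders lose, so their payoff is 0.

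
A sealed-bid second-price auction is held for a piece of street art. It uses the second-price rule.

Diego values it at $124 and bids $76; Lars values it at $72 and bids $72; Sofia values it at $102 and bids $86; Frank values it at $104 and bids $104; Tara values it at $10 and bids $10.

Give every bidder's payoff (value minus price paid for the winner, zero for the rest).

Payoffs: Diego $0, Lars $0, Sofia $0, Frank $18, Tara $0.

Ordered from highest: Frank $104 > Sofia $86 > Diego $76 > Lars $72 > Tara $10.
Frank has the top bid and wins; the price is the second-highest bid, $86.
Frank's payoff = $104 − $86 = $18. All other bidders lose, so their payoff is 0.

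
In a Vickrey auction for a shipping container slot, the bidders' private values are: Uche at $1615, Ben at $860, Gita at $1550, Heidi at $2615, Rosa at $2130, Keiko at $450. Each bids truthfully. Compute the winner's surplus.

Ranking the bids: Heidi $2615; Rosa $2130; Uche $1615; Gita $1550; Ben $860; Keiko $450.
Heidi wins with the top bid and pays the second-highest, $2130.
Surplus = $2615 − $2130 = $485.

Surplus = $485.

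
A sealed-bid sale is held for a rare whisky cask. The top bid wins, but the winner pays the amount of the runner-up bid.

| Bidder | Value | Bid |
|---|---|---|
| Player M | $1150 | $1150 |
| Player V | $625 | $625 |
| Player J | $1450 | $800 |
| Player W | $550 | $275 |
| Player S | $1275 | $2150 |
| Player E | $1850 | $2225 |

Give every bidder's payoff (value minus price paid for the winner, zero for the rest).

Payoffs: Player M $0, Player V $0, Player J $0, Player W $0, Player S $0, Player E -$300.

Bids in descending order: Player E $2225; Player S $2150; Player M $1150; Player J $800; Player V $625; Player W $275.
Player E has the top bid and wins; the price is the second-highest bid, $2150.
Player E's payoff = $1850 − $2150 = -$300. All other bidders lose, so their payoff is 0.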